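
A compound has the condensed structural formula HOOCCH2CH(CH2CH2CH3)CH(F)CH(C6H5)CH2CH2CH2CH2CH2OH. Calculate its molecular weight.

Atom tally by fragment:
  HOOCCH2 → C:2 H:3 O:2
  CH(CH2CH2CH3) → C:4 H:8
  CH(F) → C:1 H:1 F:1
  CH(C6H5) → C:7 H:6
  CH2 → C:1 H:2
  CH2 → C:1 H:2
  CH2 → C:1 H:2
  CH2CH2OH → C:2 H:5 O:1
Element totals:
  C: 19
  H: 29
  F: 1
  O: 3
Molecular formula: C19H29FO3.
  M = 19(12.011) + 29(1.008) + 18.998 + 3(15.999)
    = 228.209 + 29.232 + 18.998 + 47.997 = 324.436

324.44 g/mol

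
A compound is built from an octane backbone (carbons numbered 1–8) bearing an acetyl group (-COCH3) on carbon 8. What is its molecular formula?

C10H20O

Atom tally by fragment:
  CH3 → C:1 H:3
  CH2 → C:1 H:2
  CH2 → C:1 H:2
  CH2 → C:1 H:2
  CH2 → C:1 H:2
  CH2 → C:1 H:2
  CH2 → C:1 H:2
  CH2COCH3 → C:3 H:5 O:1
Element totals:
  C: 10
  H: 20
  O: 1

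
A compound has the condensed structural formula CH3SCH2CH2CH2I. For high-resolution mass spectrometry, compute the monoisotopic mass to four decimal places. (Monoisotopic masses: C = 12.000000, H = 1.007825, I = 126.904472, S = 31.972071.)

215.9470

Atom tally by fragment:
  CH3SCH2 → C:2 H:5 S:1
  CH2 → C:1 H:2
  CH2I → C:1 H:2 I:1
Element totals:
  C: 4
  H: 9
  I: 1
  S: 1
Molecular formula: C4H9IS.
  M = 4(12.0) + 9(1.007825) + 126.904472 + 31.972071
    = 48.000000 + 9.070425 + 126.904472 + 31.972071 = 215.946968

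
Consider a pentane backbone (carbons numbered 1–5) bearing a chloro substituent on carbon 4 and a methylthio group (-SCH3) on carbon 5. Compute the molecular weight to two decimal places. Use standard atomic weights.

152.68 g/mol

Atom tally by fragment:
  CH3 → C:1 H:3
  CH2 → C:1 H:2
  CH2 → C:1 H:2
  CH(Cl) → C:1 H:1 Cl:1
  CH2SCH3 → C:2 H:5 S:1
Element totals:
  C: 6
  H: 13
  Cl: 1
  S: 1
Molecular formula: C6H13ClS.
  M = 6(12.011) + 13(1.008) + 35.45 + 32.06
    = 72.066 + 13.104 + 35.450 + 32.060 = 152.680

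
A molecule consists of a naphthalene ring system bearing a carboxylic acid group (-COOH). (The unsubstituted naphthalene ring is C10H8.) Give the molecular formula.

Atom tally by fragment:
  naphthalene ring system core → C:10 H:8
  (− 1 ring H displaced by substituents)
  + COOH → C:1 H:1 O:2
Element totals:
  C: 11
  H: 8
  O: 2

C11H8O2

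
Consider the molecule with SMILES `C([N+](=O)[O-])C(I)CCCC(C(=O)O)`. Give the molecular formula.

C7H12INO4

Atom tally by fragment:
  O2NCH2 → C:1 H:2 N:1 O:2
  CH(I) → C:1 H:1 I:1
  CH2 → C:1 H:2
  CH2 → C:1 H:2
  CH2 → C:1 H:2
  CH2COOH → C:2 H:3 O:2
Element totals:
  C: 7
  H: 12
  I: 1
  N: 1
  O: 4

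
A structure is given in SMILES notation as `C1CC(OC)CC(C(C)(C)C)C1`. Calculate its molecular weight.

170.30 g/mol

Atom tally by fragment:
  cyclohexane ring core → C:6 H:12
  (− 2 ring H displaced by substituents)
  + OCH3 → C:1 H:3 O:1
  + C(CH3)3 → C:4 H:9
Element totals:
  C: 11
  H: 22
  O: 1
Molecular formula: C11H22O.
  M = 11(12.011) + 22(1.008) + 15.999
    = 132.121 + 22.176 + 15.999 = 170.296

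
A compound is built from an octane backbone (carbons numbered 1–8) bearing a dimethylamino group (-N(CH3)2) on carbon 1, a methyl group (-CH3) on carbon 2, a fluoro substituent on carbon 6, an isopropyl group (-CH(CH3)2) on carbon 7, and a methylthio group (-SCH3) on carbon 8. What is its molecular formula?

Atom tally by fragment:
  (CH3)2NCH2 → C:3 H:8 N:1
  CH(CH3) → C:2 H:4
  CH2 → C:1 H:2
  CH2 → C:1 H:2
  CH2 → C:1 H:2
  CH(F) → C:1 H:1 F:1
  CH(CH(CH3)2) → C:4 H:8
  CH2SCH3 → C:2 H:5 S:1
Element totals:
  C: 15
  H: 32
  F: 1
  N: 1
  S: 1

C15H32FNS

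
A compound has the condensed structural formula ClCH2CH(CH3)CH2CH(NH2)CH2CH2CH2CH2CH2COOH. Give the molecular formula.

Element totals:
  C: 11
  H: 22
  Cl: 1
  N: 1
  O: 2

C11H22ClNO2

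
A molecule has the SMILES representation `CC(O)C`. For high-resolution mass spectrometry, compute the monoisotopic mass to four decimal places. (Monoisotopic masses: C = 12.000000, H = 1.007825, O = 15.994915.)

60.0575

Atom tally by fragment:
  CH3 → C:1 H:3
  CH(OH) → C:1 H:2 O:1
  CH3 → C:1 H:3
Element totals:
  C: 3
  H: 8
  O: 1
Molecular formula: C3H8O.
  M = 3(12.0) + 8(1.007825) + 15.994915
    = 36.000000 + 8.062600 + 15.994915 = 60.057515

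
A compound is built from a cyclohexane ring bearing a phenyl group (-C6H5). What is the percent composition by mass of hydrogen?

Atom tally by fragment:
  cyclohexane ring core → C:6 H:12
  (− 1 ring H displaced by substituents)
  + C6H5 → C:6 H:5
Element totals:
  C: 12
  H: 16
Molecular formula: C12H16.
Molar mass = 160.260 g/mol.
Mass from H: 16 × 1.008 = 16.128 g/mol.
%H = 16.128 / 160.260 × 100 = 10.06%.

10.06%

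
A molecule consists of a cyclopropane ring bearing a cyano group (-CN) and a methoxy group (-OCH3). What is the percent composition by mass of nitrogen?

Atom tally by fragment:
  cyclopropane ring core → C:3 H:6
  (− 2 ring H displaced by substituents)
  + CN → C:1 N:1
  + OCH3 → C:1 H:3 O:1
Element totals:
  C: 5
  H: 7
  N: 1
  O: 1
Molecular formula: C5H7NO.
Molar mass = 97.117 g/mol.
Mass from N: 1 × 14.007 = 14.007 g/mol.
%N = 14.007 / 97.117 × 100 = 14.42%.

14.42%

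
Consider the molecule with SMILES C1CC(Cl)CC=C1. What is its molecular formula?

Atom tally by fragment:
  cyclohexene ring core → C:6 H:10
  (− 1 ring H displaced by substituents)
  + Cl → Cl:1
Element totals:
  C: 6
  H: 9
  Cl: 1

C6H9Cl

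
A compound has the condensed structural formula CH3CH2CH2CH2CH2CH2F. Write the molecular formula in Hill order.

Element totals:
  C: 6
  H: 13
  F: 1

C6H13F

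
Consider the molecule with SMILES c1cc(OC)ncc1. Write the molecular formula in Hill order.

C6H7NO

Atom tally by fragment:
  pyridine ring core → C:5 H:5 N:1
  (− 1 ring H displaced by substituents)
  + OCH3 → C:1 H:3 O:1
Element totals:
  C: 6
  H: 7
  N: 1
  O: 1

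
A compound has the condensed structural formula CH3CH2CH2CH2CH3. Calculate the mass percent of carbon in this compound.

Element totals:
  C: 5
  H: 12
Molecular formula: C5H12.
Molar mass = 72.151 g/mol.
Mass from C: 5 × 12.011 = 60.055 g/mol.
%C = 60.055 / 72.151 × 100 = 83.24%.

83.24%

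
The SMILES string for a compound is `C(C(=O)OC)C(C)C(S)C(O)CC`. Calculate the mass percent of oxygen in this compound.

23.27%

Atom tally by fragment:
  CH3OOCCH2 → C:3 H:5 O:2
  CH(CH3) → C:2 H:4
  CH(SH) → C:1 H:2 S:1
  CH(OH) → C:1 H:2 O:1
  CH2 → C:1 H:2
  CH3 → C:1 H:3
Element totals:
  C: 9
  H: 18
  O: 3
  S: 1
Molecular formula: C9H18O3S.
Molar mass = 206.300 g/mol.
Mass from O: 3 × 15.999 = 47.997 g/mol.
%O = 47.997 / 206.300 × 100 = 23.27%.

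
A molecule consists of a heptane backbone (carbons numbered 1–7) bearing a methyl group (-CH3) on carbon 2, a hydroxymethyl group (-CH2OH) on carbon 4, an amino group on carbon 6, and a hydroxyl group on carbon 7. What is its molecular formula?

Atom tally by fragment:
  CH3 → C:1 H:3
  CH(CH3) → C:2 H:4
  CH2 → C:1 H:2
  CH(CH2OH) → C:2 H:4 O:1
  CH2 → C:1 H:2
  CH(NH2) → C:1 H:3 N:1
  CH2OH → C:1 H:3 O:1
Element totals:
  C: 9
  H: 21
  N: 1
  O: 2

C9H21NO2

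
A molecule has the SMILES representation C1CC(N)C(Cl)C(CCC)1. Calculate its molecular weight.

Atom tally by fragment:
  cyclopentane ring core → C:5 H:10
  (− 3 ring H displaced by substituents)
  + NH2 → N:1 H:2
  + Cl → Cl:1
  + CH2CH2CH3 → C:3 H:7
Element totals:
  C: 8
  H: 16
  Cl: 1
  N: 1
Molecular formula: C8H16ClN.
  M = 8(12.011) + 16(1.008) + 35.45 + 14.007
    = 96.088 + 16.128 + 35.450 + 14.007 = 161.673

161.67 g/mol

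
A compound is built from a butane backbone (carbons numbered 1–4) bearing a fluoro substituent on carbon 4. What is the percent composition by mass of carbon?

Atom tally by fragment:
  CH3 → C:1 H:3
  CH2 → C:1 H:2
  CH2 → C:1 H:2
  CH2F → C:1 H:2 F:1
Element totals:
  C: 4
  H: 9
  F: 1
Molecular formula: C4H9F.
Molar mass = 76.114 g/mol.
Mass from C: 4 × 12.011 = 48.044 g/mol.
%C = 48.044 / 76.114 × 100 = 63.12%.

63.12%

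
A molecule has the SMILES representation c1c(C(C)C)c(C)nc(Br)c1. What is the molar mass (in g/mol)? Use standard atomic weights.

Atom tally by fragment:
  pyridine ring core → C:5 H:5 N:1
  (− 3 ring H displaced by substituents)
  + CH(CH3)2 → C:3 H:7
  + CH3 → C:1 H:3
  + Br → Br:1
Element totals:
  C: 9
  H: 12
  Br: 1
  N: 1
Molecular formula: C9H12BrN.
  M = 9(12.011) + 12(1.008) + 79.904 + 14.007
    = 108.099 + 12.096 + 79.904 + 14.007 = 214.106

214.11 g/mol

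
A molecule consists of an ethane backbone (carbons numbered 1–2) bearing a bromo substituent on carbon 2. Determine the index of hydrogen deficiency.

0

Atom tally by fragment:
  CH3 → C:1 H:3
  CH2Br → C:1 H:2 Br:1
Element totals:
  C: 2
  H: 5
  Br: 1
Molecular formula: C2H5Br.
DoU = (2C + 2 + N − H − X) / 2 = (2·2 + 2 + 0 − 5 − 1) / 2 = 0.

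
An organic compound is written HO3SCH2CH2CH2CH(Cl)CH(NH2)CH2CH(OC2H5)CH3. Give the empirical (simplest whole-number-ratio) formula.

Atom tally by fragment:
  HO3SCH2 → C:1 H:3 S:1 O:3
  CH2 → C:1 H:2
  CH2 → C:1 H:2
  CH(Cl) → C:1 H:1 Cl:1
  CH(NH2) → C:1 H:3 N:1
  CH2 → C:1 H:2
  CH(OC2H5) → C:3 H:6 O:1
  CH3 → C:1 H:3
Element totals:
  C: 10
  H: 22
  Cl: 1
  N: 1
  O: 4
  S: 1
Molecular formula: C10H22ClNO4S.
gcd of subscripts (10, 1, 22, 1, 4, 1) = 1, so the empirical formula equals the molecular formula.

C10H22ClNO4S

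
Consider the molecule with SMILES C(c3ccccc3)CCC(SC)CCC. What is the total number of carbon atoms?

Atom tally by fragment:
  C6H5CH2 → C:7 H:7
  CH2 → C:1 H:2
  CH2 → C:1 H:2
  CH(SCH3) → C:2 H:4 S:1
  CH2 → C:1 H:2
  CH2 → C:1 H:2
  CH3 → C:1 H:3
Element totals:
  C: 14
  H: 22
  S: 1

14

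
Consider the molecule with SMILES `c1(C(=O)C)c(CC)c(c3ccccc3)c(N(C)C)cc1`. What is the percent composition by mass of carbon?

80.86%

Atom tally by fragment:
  benzene ring core → C:6 H:6
  (− 4 ring H displaced by substituents)
  + COCH3 → C:2 H:3 O:1
  + C2H5 → C:2 H:5
  + C6H5 → C:6 H:5
  + N(CH3)2 → N:1 C:2 H:6
Element totals:
  C: 18
  H: 21
  N: 1
  O: 1
Molecular formula: C18H21NO.
Molar mass = 267.372 g/mol.
Mass from C: 18 × 12.011 = 216.198 g/mol.
%C = 216.198 / 267.372 × 100 = 80.86%.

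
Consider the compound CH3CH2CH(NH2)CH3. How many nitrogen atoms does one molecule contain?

Atom tally by fragment:
  CH3 → C:1 H:3
  CH2 → C:1 H:2
  CH(NH2) → C:1 H:3 N:1
  CH3 → C:1 H:3
Element totals:
  C: 4
  H: 11
  N: 1

1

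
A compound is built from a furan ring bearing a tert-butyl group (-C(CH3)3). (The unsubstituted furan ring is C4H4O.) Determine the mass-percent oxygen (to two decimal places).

12.88%

Atom tally by fragment:
  furan ring core → C:4 H:4 O:1
  (− 1 ring H displaced by substituents)
  + C(CH3)3 → C:4 H:9
Element totals:
  C: 8
  H: 12
  O: 1
Molecular formula: C8H12O.
Molar mass = 124.183 g/mol.
Mass from O: 1 × 15.999 = 15.999 g/mol.
%O = 15.999 / 124.183 × 100 = 12.88%.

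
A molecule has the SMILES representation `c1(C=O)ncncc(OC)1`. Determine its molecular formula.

Atom tally by fragment:
  pyrimidine ring core → C:4 H:4 N:2
  (− 2 ring H displaced by substituents)
  + CHO → C:1 H:1 O:1
  + OCH3 → C:1 H:3 O:1
Element totals:
  C: 6
  H: 6
  N: 2
  O: 2

C6H6N2O2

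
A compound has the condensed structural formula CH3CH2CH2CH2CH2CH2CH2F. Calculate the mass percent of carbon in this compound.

Atom tally by fragment:
  CH3 → C:1 H:3
  CH2 → C:1 H:2
  CH2 → C:1 H:2
  CH2 → C:1 H:2
  CH2 → C:1 H:2
  CH2 → C:1 H:2
  CH2F → C:1 H:2 F:1
Element totals:
  C: 7
  H: 15
  F: 1
Molecular formula: C7H15F.
Molar mass = 118.195 g/mol.
Mass from C: 7 × 12.011 = 84.077 g/mol.
%C = 84.077 / 118.195 × 100 = 71.13%.

71.13%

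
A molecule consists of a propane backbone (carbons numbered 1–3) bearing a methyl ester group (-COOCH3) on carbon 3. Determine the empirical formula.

C5H10O2

Atom tally by fragment:
  CH3 → C:1 H:3
  CH2 → C:1 H:2
  CH2COOCH3 → C:3 H:5 O:2
Element totals:
  C: 5
  H: 10
  O: 2
Molecular formula: C5H10O2.
gcd of subscripts (5, 10, 2) = 1, so the empirical formula equals the molecular formula.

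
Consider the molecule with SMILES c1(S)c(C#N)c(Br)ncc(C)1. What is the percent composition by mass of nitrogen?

12.23%

Atom tally by fragment:
  pyridine ring core → C:5 H:5 N:1
  (− 4 ring H displaced by substituents)
  + SH → S:1 H:1
  + CN → C:1 N:1
  + Br → Br:1
  + CH3 → C:1 H:3
Element totals:
  C: 7
  H: 5
  Br: 1
  N: 2
  S: 1
Molecular formula: C7H5BrN2S.
Molar mass = 229.095 g/mol.
Mass from N: 2 × 14.007 = 28.014 g/mol.
%N = 28.014 / 229.095 × 100 = 12.23%.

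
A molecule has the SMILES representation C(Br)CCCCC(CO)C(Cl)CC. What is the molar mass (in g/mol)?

271.62 g/mol

Atom tally by fragment:
  BrCH2 → C:1 H:2 Br:1
  CH2 → C:1 H:2
  CH2 → C:1 H:2
  CH2 → C:1 H:2
  CH2 → C:1 H:2
  CH(CH2OH) → C:2 H:4 O:1
  CH(Cl) → C:1 H:1 Cl:1
  CH2 → C:1 H:2
  CH3 → C:1 H:3
Element totals:
  C: 10
  H: 20
  Br: 1
  Cl: 1
  O: 1
Molecular formula: C10H20BrClO.
  M = 10(12.011) + 20(1.008) + 79.904 + 35.45 + 15.999
    = 120.110 + 20.160 + 79.904 + 35.450 + 15.999 = 271.623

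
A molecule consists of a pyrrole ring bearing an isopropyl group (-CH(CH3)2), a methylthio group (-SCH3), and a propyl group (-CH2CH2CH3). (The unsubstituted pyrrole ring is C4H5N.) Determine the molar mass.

Atom tally by fragment:
  pyrrole ring core → C:4 H:5 N:1
  (− 3 ring H displaced by substituents)
  + CH(CH3)2 → C:3 H:7
  + SCH3 → C:1 H:3 S:1
  + CH2CH2CH3 → C:3 H:7
Element totals:
  C: 11
  H: 19
  N: 1
  S: 1
Molecular formula: C11H19NS.
  M = 11(12.011) + 19(1.008) + 14.007 + 32.06
    = 132.121 + 19.152 + 14.007 + 32.060 = 197.340

197.34 g/mol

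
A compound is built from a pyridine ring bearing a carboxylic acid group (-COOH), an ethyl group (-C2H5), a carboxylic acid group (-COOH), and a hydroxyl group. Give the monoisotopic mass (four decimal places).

Atom tally by fragment:
  pyridine ring core → C:5 H:5 N:1
  (− 4 ring H displaced by substituents)
  + COOH → C:1 H:1 O:2
  + C2H5 → C:2 H:5
  + COOH → C:1 H:1 O:2
  + OH → O:1 H:1
Element totals:
  C: 9
  H: 9
  N: 1
  O: 5
Molecular formula: C9H9NO5.
  M = 9(12.0) + 9(1.007825) + 14.003074 + 5(15.994915)
    = 108.000000 + 9.070425 + 14.003074 + 79.974575 = 211.048074

211.0481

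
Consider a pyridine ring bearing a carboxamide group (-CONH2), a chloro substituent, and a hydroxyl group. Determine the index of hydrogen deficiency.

Atom tally by fragment:
  pyridine ring core → C:5 H:5 N:1
  (− 3 ring H displaced by substituents)
  + CONH2 → C:1 H:2 O:1 N:1
  + Cl → Cl:1
  + OH → O:1 H:1
Element totals:
  C: 6
  H: 5
  Cl: 1
  N: 2
  O: 2
Molecular formula: C6H5ClN2O2.
DoU = (2C + 2 + N − H − X) / 2 = (2·6 + 2 + 2 − 5 − 1) / 2 = 5.

5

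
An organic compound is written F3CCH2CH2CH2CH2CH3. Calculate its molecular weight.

140.15 g/mol

Element totals:
  C: 6
  H: 11
  F: 3
Molecular formula: C6H11F3.
  M = 6(12.011) + 11(1.008) + 3(18.998)
    = 72.066 + 11.088 + 56.994 = 140.148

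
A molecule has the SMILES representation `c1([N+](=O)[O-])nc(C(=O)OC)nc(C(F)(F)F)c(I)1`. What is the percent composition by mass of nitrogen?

Atom tally by fragment:
  pyrimidine ring core → C:4 H:4 N:2
  (− 4 ring H displaced by substituents)
  + NO2 → N:1 O:2
  + COOCH3 → C:2 H:3 O:2
  + CF3 → C:1 F:3
  + I → I:1
Element totals:
  C: 7
  H: 3
  F: 3
  I: 1
  N: 3
  O: 4
Molecular formula: C7H3F3IN3O4.
Molar mass = 377.016 g/mol.
Mass from N: 3 × 14.007 = 42.021 g/mol.
%N = 42.021 / 377.016 × 100 = 11.15%.

11.15%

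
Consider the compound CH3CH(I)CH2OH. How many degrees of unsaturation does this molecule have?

Atom tally by fragment:
  CH3 → C:1 H:3
  CH(I) → C:1 H:1 I:1
  CH2OH → C:1 H:3 O:1
Element totals:
  C: 3
  H: 7
  I: 1
  O: 1
Molecular formula: C3H7IO.
DoU = (2C + 2 + N − H − X) / 2 = (2·3 + 2 + 0 − 7 − 1) / 2 = 0.

0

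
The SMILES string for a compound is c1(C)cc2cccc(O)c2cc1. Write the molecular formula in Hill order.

C11H10O

Atom tally by fragment:
  naphthalene ring system core → C:10 H:8
  (− 2 ring H displaced by substituents)
  + CH3 → C:1 H:3
  + OH → O:1 H:1
Element totals:
  C: 11
  H: 10
  O: 1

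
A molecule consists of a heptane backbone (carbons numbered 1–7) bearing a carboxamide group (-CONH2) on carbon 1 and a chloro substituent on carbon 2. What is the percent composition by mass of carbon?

Atom tally by fragment:
  H2NOCCH2 → C:2 H:4 O:1 N:1
  CH(Cl) → C:1 H:1 Cl:1
  CH2 → C:1 H:2
  CH2 → C:1 H:2
  CH2 → C:1 H:2
  CH2 → C:1 H:2
  CH3 → C:1 H:3
Element totals:
  C: 8
  H: 16
  Cl: 1
  N: 1
  O: 1
Molecular formula: C8H16ClNO.
Molar mass = 177.672 g/mol.
Mass from C: 8 × 12.011 = 96.088 g/mol.
%C = 96.088 / 177.672 × 100 = 54.08%.

54.08%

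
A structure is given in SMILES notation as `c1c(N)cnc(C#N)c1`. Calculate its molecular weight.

119.13 g/mol

Atom tally by fragment:
  pyridine ring core → C:5 H:5 N:1
  (− 2 ring H displaced by substituents)
  + NH2 → N:1 H:2
  + CN → C:1 N:1
Element totals:
  C: 6
  H: 5
  N: 3
Molecular formula: C6H5N3.
  M = 6(12.011) + 5(1.008) + 3(14.007)
    = 72.066 + 5.040 + 42.021 = 119.127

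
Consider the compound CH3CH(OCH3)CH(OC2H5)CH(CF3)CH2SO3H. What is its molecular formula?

Element totals:
  C: 9
  H: 17
  F: 3
  O: 5
  S: 1

C9H17F3O5S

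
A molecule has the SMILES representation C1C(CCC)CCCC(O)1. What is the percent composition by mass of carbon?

76.00%

Atom tally by fragment:
  cyclohexane ring core → C:6 H:12
  (− 2 ring H displaced by substituents)
  + CH2CH2CH3 → C:3 H:7
  + OH → O:1 H:1
Element totals:
  C: 9
  H: 18
  O: 1
Molecular formula: C9H18O.
Molar mass = 142.242 g/mol.
Mass from C: 9 × 12.011 = 108.099 g/mol.
%C = 108.099 / 142.242 × 100 = 76.00%.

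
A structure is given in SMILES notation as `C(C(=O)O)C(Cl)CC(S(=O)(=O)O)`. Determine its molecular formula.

C5H9ClO5S

Atom tally by fragment:
  HOOCCH2 → C:2 H:3 O:2
  CH(Cl) → C:1 H:1 Cl:1
  CH2 → C:1 H:2
  CH2SO3H → C:1 H:3 S:1 O:3
Element totals:
  C: 5
  H: 9
  Cl: 1
  O: 5
  S: 1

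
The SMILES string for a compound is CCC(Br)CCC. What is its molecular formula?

Atom tally by fragment:
  CH3 → C:1 H:3
  CH2 → C:1 H:2
  CH(Br) → C:1 H:1 Br:1
  CH2 → C:1 H:2
  CH2 → C:1 H:2
  CH3 → C:1 H:3
Element totals:
  C: 6
  H: 13
  Br: 1

C6H13Br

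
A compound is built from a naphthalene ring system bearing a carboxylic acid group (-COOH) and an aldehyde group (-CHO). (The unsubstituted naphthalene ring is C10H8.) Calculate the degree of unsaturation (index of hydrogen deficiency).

9

Atom tally by fragment:
  naphthalene ring system core → C:10 H:8
  (− 2 ring H displaced by substituents)
  + COOH → C:1 H:1 O:2
  + CHO → C:1 H:1 O:1
Element totals:
  C: 12
  H: 8
  O: 3
Molecular formula: C12H8O3.
DoU = (2C + 2 + N − H − X) / 2 = (2·12 + 2 + 0 − 8 − 0) / 2 = 9.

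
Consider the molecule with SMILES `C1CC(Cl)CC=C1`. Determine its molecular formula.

C6H9Cl

Atom tally by fragment:
  cyclohexene ring core → C:6 H:10
  (− 1 ring H displaced by substituents)
  + Cl → Cl:1
Element totals:
  C: 6
  H: 9
  Cl: 1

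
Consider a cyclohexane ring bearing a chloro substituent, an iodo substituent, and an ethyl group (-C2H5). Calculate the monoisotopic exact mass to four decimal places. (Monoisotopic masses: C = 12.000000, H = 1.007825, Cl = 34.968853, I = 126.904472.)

271.9829

Atom tally by fragment:
  cyclohexane ring core → C:6 H:12
  (− 3 ring H displaced by substituents)
  + Cl → Cl:1
  + I → I:1
  + C2H5 → C:2 H:5
Element totals:
  C: 8
  H: 14
  Cl: 1
  I: 1
Molecular formula: C8H14ClI.
  M = 8(12.0) + 14(1.007825) + 34.968853 + 126.904472
    = 96.000000 + 14.109550 + 34.968853 + 126.904472 = 271.982875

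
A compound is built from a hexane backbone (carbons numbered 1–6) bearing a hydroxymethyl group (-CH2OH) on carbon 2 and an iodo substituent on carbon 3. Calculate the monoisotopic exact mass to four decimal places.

242.0168

Atom tally by fragment:
  CH3 → C:1 H:3
  CH(CH2OH) → C:2 H:4 O:1
  CH(I) → C:1 H:1 I:1
  CH2 → C:1 H:2
  CH2 → C:1 H:2
  CH3 → C:1 H:3
Element totals:
  C: 7
  H: 15
  I: 1
  O: 1
Molecular formula: C7H15IO.
  M = 7(12.0) + 15(1.007825) + 126.904472 + 15.994915
    = 84.000000 + 15.117375 + 126.904472 + 15.994915 = 242.016762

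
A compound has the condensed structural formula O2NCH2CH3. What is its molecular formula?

C2H5NO2

Atom tally by fragment:
  O2NCH2 → C:1 H:2 N:1 O:2
  CH3 → C:1 H:3
Element totals:
  C: 2
  H: 5
  N: 1
  O: 2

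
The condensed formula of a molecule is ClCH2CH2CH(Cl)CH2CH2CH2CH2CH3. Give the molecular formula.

Atom tally by fragment:
  ClCH2 → C:1 H:2 Cl:1
  CH2 → C:1 H:2
  CH(Cl) → C:1 H:1 Cl:1
  CH2 → C:1 H:2
  CH2 → C:1 H:2
  CH2 → C:1 H:2
  CH2 → C:1 H:2
  CH3 → C:1 H:3
Element totals:
  C: 8
  H: 16
  Cl: 2

C8H16Cl2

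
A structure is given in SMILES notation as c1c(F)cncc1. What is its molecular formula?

C5H4FN

Atom tally by fragment:
  pyridine ring core → C:5 H:5 N:1
  (− 1 ring H displaced by substituents)
  + F → F:1
Element totals:
  C: 5
  H: 4
  F: 1
  N: 1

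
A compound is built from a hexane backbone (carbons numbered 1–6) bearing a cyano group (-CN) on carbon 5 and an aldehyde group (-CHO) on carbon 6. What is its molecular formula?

Atom tally by fragment:
  CH3 → C:1 H:3
  CH2 → C:1 H:2
  CH2 → C:1 H:2
  CH2 → C:1 H:2
  CH(CN) → C:2 H:1 N:1
  CH2CHO → C:2 H:3 O:1
Element totals:
  C: 8
  H: 13
  N: 1
  O: 1

C8H13NO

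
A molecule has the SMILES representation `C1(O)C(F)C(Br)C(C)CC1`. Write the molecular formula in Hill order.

Atom tally by fragment:
  cyclohexane ring core → C:6 H:12
  (− 4 ring H displaced by substituents)
  + OH → O:1 H:1
  + F → F:1
  + Br → Br:1
  + CH3 → C:1 H:3
Element totals:
  C: 7
  H: 12
  Br: 1
  F: 1
  O: 1

C7H12BrFO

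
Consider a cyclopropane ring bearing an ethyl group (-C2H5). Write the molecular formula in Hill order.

C5H10

Atom tally by fragment:
  cyclopropane ring core → C:3 H:6
  (− 1 ring H displaced by substituents)
  + C2H5 → C:2 H:5
Element totals:
  C: 5
  H: 10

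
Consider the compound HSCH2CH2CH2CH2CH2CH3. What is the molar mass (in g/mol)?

Element totals:
  C: 6
  H: 14
  S: 1
Molecular formula: C6H14S.
  M = 6(12.011) + 14(1.008) + 32.06
    = 72.066 + 14.112 + 32.060 = 118.238

118.24 g/mol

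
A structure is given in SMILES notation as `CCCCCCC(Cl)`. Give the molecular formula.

C7H15Cl

Atom tally by fragment:
  CH3 → C:1 H:3
  CH2 → C:1 H:2
  CH2 → C:1 H:2
  CH2 → C:1 H:2
  CH2 → C:1 H:2
  CH2 → C:1 H:2
  CH2Cl → C:1 H:2 Cl:1
Element totals:
  C: 7
  H: 15
  Cl: 1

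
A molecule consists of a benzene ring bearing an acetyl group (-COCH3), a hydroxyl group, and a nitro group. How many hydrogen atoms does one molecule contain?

Atom tally by fragment:
  benzene ring core → C:6 H:6
  (− 3 ring H displaced by substituents)
  + COCH3 → C:2 H:3 O:1
  + OH → O:1 H:1
  + NO2 → N:1 O:2
Element totals:
  C: 8
  H: 7
  N: 1
  O: 4

7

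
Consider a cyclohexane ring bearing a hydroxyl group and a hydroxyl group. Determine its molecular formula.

Atom tally by fragment:
  cyclohexane ring core → C:6 H:12
  (− 2 ring H displaced by substituents)
  + OH → O:1 H:1
  + OH → O:1 H:1
Element totals:
  C: 6
  H: 12
  O: 2

C6H12O2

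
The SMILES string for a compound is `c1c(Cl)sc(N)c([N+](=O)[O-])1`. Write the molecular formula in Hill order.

Atom tally by fragment:
  thiophene ring core → C:4 H:4 S:1
  (− 3 ring H displaced by substituents)
  + Cl → Cl:1
  + NH2 → N:1 H:2
  + NO2 → N:1 O:2
Element totals:
  C: 4
  H: 3
  Cl: 1
  N: 2
  O: 2
  S: 1

C4H3ClN2O2S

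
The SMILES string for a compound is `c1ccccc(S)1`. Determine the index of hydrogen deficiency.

Atom tally by fragment:
  benzene ring core → C:6 H:6
  (− 1 ring H displaced by substituents)
  + SH → S:1 H:1
Element totals:
  C: 6
  H: 6
  S: 1
Molecular formula: C6H6S.
DoU = (2C + 2 + N − H − X) / 2 = (2·6 + 2 + 0 − 6 − 0) / 2 = 4.

4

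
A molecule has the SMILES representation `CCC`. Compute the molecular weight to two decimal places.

Atom tally by fragment:
  CH3 → C:1 H:3
  CH2 → C:1 H:2
  CH3 → C:1 H:3
Element totals:
  C: 3
  H: 8
Molecular formula: C3H8.
  M = 3(12.011) + 8(1.008)
    = 36.033 + 8.064 = 44.097

44.10 g/mol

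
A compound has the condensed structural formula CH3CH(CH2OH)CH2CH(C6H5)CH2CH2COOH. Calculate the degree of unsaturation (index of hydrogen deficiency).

5

Element totals:
  C: 14
  H: 20
  O: 3
Molecular formula: C14H20O3.
DoU = (2C + 2 + N − H − X) / 2 = (2·14 + 2 + 0 − 20 − 0) / 2 = 5.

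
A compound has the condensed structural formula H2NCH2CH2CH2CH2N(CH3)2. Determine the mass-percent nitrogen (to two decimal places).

24.11%

Element totals:
  C: 6
  H: 16
  N: 2
Molecular formula: C6H16N2.
Molar mass = 116.208 g/mol.
Mass from N: 2 × 14.007 = 28.014 g/mol.
%N = 28.014 / 116.208 × 100 = 24.11%.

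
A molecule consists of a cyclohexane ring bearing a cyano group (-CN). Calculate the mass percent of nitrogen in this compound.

Atom tally by fragment:
  cyclohexane ring core → C:6 H:12
  (− 1 ring H displaced by substituents)
  + CN → C:1 N:1
Element totals:
  C: 7
  H: 11
  N: 1
Molecular formula: C7H11N.
Molar mass = 109.172 g/mol.
Mass from N: 1 × 14.007 = 14.007 g/mol.
%N = 14.007 / 109.172 × 100 = 12.83%.

12.83%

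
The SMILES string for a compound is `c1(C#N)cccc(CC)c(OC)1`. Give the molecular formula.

C10H11NO

Atom tally by fragment:
  benzene ring core → C:6 H:6
  (− 3 ring H displaced by substituents)
  + CN → C:1 N:1
  + C2H5 → C:2 H:5
  + OCH3 → C:1 H:3 O:1
Element totals:
  C: 10
  H: 11
  N: 1
  O: 1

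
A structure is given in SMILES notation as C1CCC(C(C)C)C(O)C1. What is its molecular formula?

C9H18O

Atom tally by fragment:
  cyclohexane ring core → C:6 H:12
  (− 2 ring H displaced by substituents)
  + CH(CH3)2 → C:3 H:7
  + OH → O:1 H:1
Element totals:
  C: 9
  H: 18
  O: 1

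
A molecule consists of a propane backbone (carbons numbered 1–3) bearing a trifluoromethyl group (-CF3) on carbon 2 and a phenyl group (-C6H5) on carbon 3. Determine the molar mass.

Atom tally by fragment:
  CH3 → C:1 H:3
  CH(CF3) → C:2 H:1 F:3
  CH2C6H5 → C:7 H:7
Element totals:
  C: 10
  H: 11
  F: 3
Molecular formula: C10H11F3.
  M = 10(12.011) + 11(1.008) + 3(18.998)
    = 120.110 + 11.088 + 56.994 = 188.192

188.19 g/mol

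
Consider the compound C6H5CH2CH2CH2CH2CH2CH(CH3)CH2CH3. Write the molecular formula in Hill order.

Element totals:
  C: 15
  H: 24

C15H24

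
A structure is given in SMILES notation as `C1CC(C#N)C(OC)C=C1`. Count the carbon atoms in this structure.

Atom tally by fragment:
  cyclohexene ring core → C:6 H:10
  (− 2 ring H displaced by substituents)
  + CN → C:1 N:1
  + OCH3 → C:1 H:3 O:1
Element totals:
  C: 8
  H: 11
  N: 1
  O: 1

8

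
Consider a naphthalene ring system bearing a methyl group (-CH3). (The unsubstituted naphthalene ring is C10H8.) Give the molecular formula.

Atom tally by fragment:
  naphthalene ring system core → C:10 H:8
  (− 1 ring H displaced by substituents)
  + CH3 → C:1 H:3
Element totals:
  C: 11
  H: 10

C11H10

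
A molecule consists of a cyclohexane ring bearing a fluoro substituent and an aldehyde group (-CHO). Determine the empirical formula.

C7H11FO

Atom tally by fragment:
  cyclohexane ring core → C:6 H:12
  (− 2 ring H displaced by substituents)
  + F → F:1
  + CHO → C:1 H:1 O:1
Element totals:
  C: 7
  H: 11
  F: 1
  O: 1
Molecular formula: C7H11FO.
gcd of subscripts (7, 1, 11, 1) = 1, so the empirical formula equals the molecular formula.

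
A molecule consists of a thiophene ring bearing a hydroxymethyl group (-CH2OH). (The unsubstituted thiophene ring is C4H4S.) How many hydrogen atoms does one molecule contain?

6

Atom tally by fragment:
  thiophene ring core → C:4 H:4 S:1
  (− 1 ring H displaced by substituents)
  + CH2OH → C:1 H:3 O:1
Element totals:
  C: 5
  H: 6
  O: 1
  S: 1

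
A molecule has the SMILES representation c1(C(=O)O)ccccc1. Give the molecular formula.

Atom tally by fragment:
  benzene ring core → C:6 H:6
  (− 1 ring H displaced by substituents)
  + COOH → C:1 H:1 O:2
Element totals:
  C: 7
  H: 6
  O: 2

C7H6O2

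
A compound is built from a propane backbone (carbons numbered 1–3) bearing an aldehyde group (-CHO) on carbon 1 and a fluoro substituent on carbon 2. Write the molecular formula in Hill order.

Atom tally by fragment:
  OHCCH2 → C:2 H:3 O:1
  CH(F) → C:1 H:1 F:1
  CH3 → C:1 H:3
Element totals:
  C: 4
  H: 7
  F: 1
  O: 1

C4H7FO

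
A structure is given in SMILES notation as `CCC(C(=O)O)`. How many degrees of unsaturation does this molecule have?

1

Atom tally by fragment:
  CH3 → C:1 H:3
  CH2 → C:1 H:2
  CH2COOH → C:2 H:3 O:2
Element totals:
  C: 4
  H: 8
  O: 2
Molecular formula: C4H8O2.
DoU = (2C + 2 + N − H − X) / 2 = (2·4 + 2 + 0 − 8 − 0) / 2 = 1.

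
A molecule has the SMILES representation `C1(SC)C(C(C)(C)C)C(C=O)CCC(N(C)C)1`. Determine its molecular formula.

Atom tally by fragment:
  cyclohexane ring core → C:6 H:12
  (− 4 ring H displaced by substituents)
  + SCH3 → C:1 H:3 S:1
  + C(CH3)3 → C:4 H:9
  + CHO → C:1 H:1 O:1
  + N(CH3)2 → N:1 C:2 H:6
Element totals:
  C: 14
  H: 27
  N: 1
  O: 1
  S: 1

C14H27NOS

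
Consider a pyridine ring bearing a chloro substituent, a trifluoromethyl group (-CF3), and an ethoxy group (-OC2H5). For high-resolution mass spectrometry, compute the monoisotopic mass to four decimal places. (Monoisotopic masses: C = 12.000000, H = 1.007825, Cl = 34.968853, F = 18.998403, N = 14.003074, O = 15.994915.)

225.0168

Atom tally by fragment:
  pyridine ring core → C:5 H:5 N:1
  (− 3 ring H displaced by substituents)
  + Cl → Cl:1
  + CF3 → C:1 F:3
  + OC2H5 → C:2 H:5 O:1
Element totals:
  C: 8
  H: 7
  Cl: 1
  F: 3
  N: 1
  O: 1
Molecular formula: C8H7ClF3NO.
  M = 8(12.0) + 7(1.007825) + 34.968853 + 3(18.998403) + 14.003074 + 15.994915
    = 96.000000 + 7.054775 + 34.968853 + 56.995209 + 14.003074 + 15.994915 = 225.016826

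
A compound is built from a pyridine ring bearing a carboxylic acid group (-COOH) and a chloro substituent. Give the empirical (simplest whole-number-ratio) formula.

C6H4ClNO2

Atom tally by fragment:
  pyridine ring core → C:5 H:5 N:1
  (− 2 ring H displaced by substituents)
  + COOH → C:1 H:1 O:2
  + Cl → Cl:1
Element totals:
  C: 6
  H: 4
  Cl: 1
  N: 1
  O: 2
Molecular formula: C6H4ClNO2.
gcd of subscripts (6, 1, 4, 1, 2) = 1, so the empirical formula equals the molecular formula.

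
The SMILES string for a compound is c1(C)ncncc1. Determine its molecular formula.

C5H6N2

Atom tally by fragment:
  pyrimidine ring core → C:4 H:4 N:2
  (− 1 ring H displaced by substituents)
  + CH3 → C:1 H:3
Element totals:
  C: 5
  H: 6
  N: 2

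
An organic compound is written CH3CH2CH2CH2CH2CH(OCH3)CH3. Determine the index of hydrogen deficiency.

Element totals:
  C: 8
  H: 18
  O: 1
Molecular formula: C8H18O.
DoU = (2C + 2 + N − H − X) / 2 = (2·8 + 2 + 0 − 18 − 0) / 2 = 0.

0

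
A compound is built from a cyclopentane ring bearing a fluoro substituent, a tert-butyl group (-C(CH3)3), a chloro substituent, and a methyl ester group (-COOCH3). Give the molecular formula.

C11H18ClFO2

Atom tally by fragment:
  cyclopentane ring core → C:5 H:10
  (− 4 ring H displaced by substituents)
  + F → F:1
  + C(CH3)3 → C:4 H:9
  + Cl → Cl:1
  + COOCH3 → C:2 H:3 O:2
Element totals:
  C: 11
  H: 18
  Cl: 1
  F: 1
  O: 2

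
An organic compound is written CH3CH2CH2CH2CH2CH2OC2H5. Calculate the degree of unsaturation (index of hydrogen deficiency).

0

Atom tally by fragment:
  CH3 → C:1 H:3
  CH2 → C:1 H:2
  CH2 → C:1 H:2
  CH2 → C:1 H:2
  CH2 → C:1 H:2
  CH2OC2H5 → C:3 H:7 O:1
Element totals:
  C: 8
  H: 18
  O: 1
Molecular formula: C8H18O.
DoU = (2C + 2 + N − H − X) / 2 = (2·8 + 2 + 0 − 18 − 0) / 2 = 0.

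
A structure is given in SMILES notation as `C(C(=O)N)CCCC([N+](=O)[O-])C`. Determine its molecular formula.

Atom tally by fragment:
  H2NOCCH2 → C:2 H:4 O:1 N:1
  CH2 → C:1 H:2
  CH2 → C:1 H:2
  CH2 → C:1 H:2
  CH(NO2) → C:1 H:1 N:1 O:2
  CH3 → C:1 H:3
Element totals:
  C: 7
  H: 14
  N: 2
  O: 3

C7H14N2O3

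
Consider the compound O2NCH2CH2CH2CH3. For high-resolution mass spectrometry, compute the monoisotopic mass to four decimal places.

Atom tally by fragment:
  O2NCH2 → C:1 H:2 N:1 O:2
  CH2 → C:1 H:2
  CH2 → C:1 H:2
  CH3 → C:1 H:3
Element totals:
  C: 4
  H: 9
  N: 1
  O: 2
Molecular formula: C4H9NO2.
  M = 4(12.0) + 9(1.007825) + 14.003074 + 2(15.994915)
    = 48.000000 + 9.070425 + 14.003074 + 31.989830 = 103.063329

103.0633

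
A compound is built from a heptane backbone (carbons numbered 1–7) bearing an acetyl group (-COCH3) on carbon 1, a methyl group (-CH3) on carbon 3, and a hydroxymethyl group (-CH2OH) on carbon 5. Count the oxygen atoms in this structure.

2

Atom tally by fragment:
  CH3COCH2 → C:3 H:5 O:1
  CH2 → C:1 H:2
  CH(CH3) → C:2 H:4
  CH2 → C:1 H:2
  CH(CH2OH) → C:2 H:4 O:1
  CH2 → C:1 H:2
  CH3 → C:1 H:3
Element totals:
  C: 11
  H: 22
  O: 2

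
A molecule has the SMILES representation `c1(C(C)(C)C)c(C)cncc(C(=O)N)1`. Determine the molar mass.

Atom tally by fragment:
  pyridine ring core → C:5 H:5 N:1
  (− 3 ring H displaced by substituents)
  + C(CH3)3 → C:4 H:9
  + CH3 → C:1 H:3
  + CONH2 → C:1 H:2 O:1 N:1
Element totals:
  C: 11
  H: 16
  N: 2
  O: 1
Molecular formula: C11H16N2O.
  M = 11(12.011) + 16(1.008) + 2(14.007) + 15.999
    = 132.121 + 16.128 + 28.014 + 15.999 = 192.262

192.26 g/mol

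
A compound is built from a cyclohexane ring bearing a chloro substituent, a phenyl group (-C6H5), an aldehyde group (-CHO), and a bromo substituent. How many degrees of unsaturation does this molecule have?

6

Atom tally by fragment:
  cyclohexane ring core → C:6 H:12
  (− 4 ring H displaced by substituents)
  + Cl → Cl:1
  + C6H5 → C:6 H:5
  + CHO → C:1 H:1 O:1
  + Br → Br:1
Element totals:
  C: 13
  H: 14
  Br: 1
  Cl: 1
  O: 1
Molecular formula: C13H14BrClO.
DoU = (2C + 2 + N − H − X) / 2 = (2·13 + 2 + 0 − 14 − 2) / 2 = 6.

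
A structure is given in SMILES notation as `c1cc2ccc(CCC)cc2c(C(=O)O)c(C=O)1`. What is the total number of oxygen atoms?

3

Atom tally by fragment:
  naphthalene ring system core → C:10 H:8
  (− 3 ring H displaced by substituents)
  + CH2CH2CH3 → C:3 H:7
  + COOH → C:1 H:1 O:2
  + CHO → C:1 H:1 O:1
Element totals:
  C: 15
  H: 14
  O: 3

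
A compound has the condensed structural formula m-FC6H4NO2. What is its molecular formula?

Element totals:
  C: 6
  H: 4
  F: 1
  N: 1
  O: 2

C6H4FNO2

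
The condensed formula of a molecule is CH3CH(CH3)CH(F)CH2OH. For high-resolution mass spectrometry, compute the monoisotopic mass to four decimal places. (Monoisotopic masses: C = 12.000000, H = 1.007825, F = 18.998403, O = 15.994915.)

Element totals:
  C: 5
  H: 11
  F: 1
  O: 1
Molecular formula: C5H11FO.
  M = 5(12.0) + 11(1.007825) + 18.998403 + 15.994915
    = 60.000000 + 11.086075 + 18.998403 + 15.994915 = 106.079393

106.0794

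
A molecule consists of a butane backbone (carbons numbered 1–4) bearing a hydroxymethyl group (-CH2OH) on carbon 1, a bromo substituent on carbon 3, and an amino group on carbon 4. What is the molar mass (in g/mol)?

Atom tally by fragment:
  HOCH2CH2 → C:2 H:5 O:1
  CH2 → C:1 H:2
  CH(Br) → C:1 H:1 Br:1
  CH2NH2 → C:1 H:4 N:1
Element totals:
  C: 5
  H: 12
  Br: 1
  N: 1
  O: 1
Molecular formula: C5H12BrNO.
  M = 5(12.011) + 12(1.008) + 79.904 + 14.007 + 15.999
    = 60.055 + 12.096 + 79.904 + 14.007 + 15.999 = 182.061

182.06 g/mol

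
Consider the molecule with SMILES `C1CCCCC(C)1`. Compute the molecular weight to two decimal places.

98.19 g/mol

Atom tally by fragment:
  cyclohexane ring core → C:6 H:12
  (− 1 ring H displaced by substituents)
  + CH3 → C:1 H:3
Element totals:
  C: 7
  H: 14
Molecular formula: C7H14.
  M = 7(12.011) + 14(1.008)
    = 84.077 + 14.112 = 98.189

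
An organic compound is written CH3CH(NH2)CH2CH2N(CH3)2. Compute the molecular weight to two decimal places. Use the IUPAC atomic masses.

116.21 g/mol

Element totals:
  C: 6
  H: 16
  N: 2
Molecular formula: C6H16N2.
  M = 6(12.011) + 16(1.008) + 2(14.007)
    = 72.066 + 16.128 + 28.014 = 116.208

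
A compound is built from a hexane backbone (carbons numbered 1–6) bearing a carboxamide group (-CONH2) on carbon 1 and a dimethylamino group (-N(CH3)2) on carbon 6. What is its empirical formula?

Atom tally by fragment:
  H2NOCCH2 → C:2 H:4 O:1 N:1
  CH2 → C:1 H:2
  CH2 → C:1 H:2
  CH2 → C:1 H:2
  CH2 → C:1 H:2
  CH2N(CH3)2 → C:3 H:8 N:1
Element totals:
  C: 9
  H: 20
  N: 2
  O: 1
Molecular formula: C9H20N2O.
gcd of subscripts (9, 20, 2, 1) = 1, so the empirical formula equals the molecular formula.

C9H20N2O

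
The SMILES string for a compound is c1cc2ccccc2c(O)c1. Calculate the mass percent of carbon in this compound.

Atom tally by fragment:
  naphthalene ring system core → C:10 H:8
  (− 1 ring H displaced by substituents)
  + OH → O:1 H:1
Element totals:
  C: 10
  H: 8
  O: 1
Molecular formula: C10H8O.
Molar mass = 144.173 g/mol.
Mass from C: 10 × 12.011 = 120.110 g/mol.
%C = 120.110 / 144.173 × 100 = 83.31%.

83.31%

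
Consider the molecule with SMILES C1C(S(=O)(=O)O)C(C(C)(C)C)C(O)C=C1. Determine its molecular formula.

Atom tally by fragment:
  cyclohexene ring core → C:6 H:10
  (− 3 ring H displaced by substituents)
  + SO3H → S:1 O:3 H:1
  + C(CH3)3 → C:4 H:9
  + OH → O:1 H:1
Element totals:
  C: 10
  H: 18
  O: 4
  S: 1

C10H18O4S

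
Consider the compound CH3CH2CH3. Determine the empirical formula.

C3H8

Atom tally by fragment:
  CH3 → C:1 H:3
  CH2 → C:1 H:2
  CH3 → C:1 H:3
Element totals:
  C: 3
  H: 8
Molecular formula: C3H8.
gcd of subscripts (3, 8) = 1, so the empirical formula equals the molecular formula.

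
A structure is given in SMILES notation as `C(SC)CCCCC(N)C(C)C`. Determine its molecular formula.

C10H23NS

Atom tally by fragment:
  CH3SCH2 → C:2 H:5 S:1
  CH2 → C:1 H:2
  CH2 → C:1 H:2
  CH2 → C:1 H:2
  CH2 → C:1 H:2
  CH(NH2) → C:1 H:3 N:1
  CH(CH3) → C:2 H:4
  CH3 → C:1 H:3
Element totals:
  C: 10
  H: 23
  N: 1
  S: 1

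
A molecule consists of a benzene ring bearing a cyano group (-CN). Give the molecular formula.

C7H5N

Atom tally by fragment:
  benzene ring core → C:6 H:6
  (− 1 ring H displaced by substituents)
  + CN → C:1 N:1
Element totals:
  C: 7
  H: 5
  N: 1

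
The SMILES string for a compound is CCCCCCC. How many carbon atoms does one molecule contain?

Atom tally by fragment:
  CH3 → C:1 H:3
  CH2 → C:1 H:2
  CH2 → C:1 H:2
  CH2 → C:1 H:2
  CH2 → C:1 H:2
  CH2 → C:1 H:2
  CH3 → C:1 H:3
Element totals:
  C: 7
  H: 16

7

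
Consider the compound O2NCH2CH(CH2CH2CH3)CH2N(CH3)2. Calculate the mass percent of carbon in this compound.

55.15%

Element totals:
  C: 8
  H: 18
  N: 2
  O: 2
Molecular formula: C8H18N2O2.
Molar mass = 174.244 g/mol.
Mass from C: 8 × 12.011 = 96.088 g/mol.
%C = 96.088 / 174.244 × 100 = 55.15%.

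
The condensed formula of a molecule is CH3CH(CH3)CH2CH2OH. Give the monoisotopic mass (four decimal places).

Element totals:
  C: 5
  H: 12
  O: 1
Molecular formula: C5H12O.
  M = 5(12.0) + 12(1.007825) + 15.994915
    = 60.000000 + 12.093900 + 15.994915 = 88.088815

88.0888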